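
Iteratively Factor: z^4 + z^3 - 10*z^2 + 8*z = (z - 2)*(z^3 + 3*z^2 - 4*z) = z*(z - 2)*(z^2 + 3*z - 4) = z*(z - 2)*(z + 4)*(z - 1)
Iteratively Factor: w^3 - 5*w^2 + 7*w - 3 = (w - 1)*(w^2 - 4*w + 3) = (w - 1)^2*(w - 3)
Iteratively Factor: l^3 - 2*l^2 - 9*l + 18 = (l - 2)*(l^2 - 9) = (l - 2)*(l + 3)*(l - 3)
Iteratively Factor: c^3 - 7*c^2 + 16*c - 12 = (c - 2)*(c^2 - 5*c + 6) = (c - 3)*(c - 2)*(c - 2)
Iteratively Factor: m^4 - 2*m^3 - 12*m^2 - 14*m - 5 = (m + 1)*(m^3 - 3*m^2 - 9*m - 5) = (m + 1)^2*(m^2 - 4*m - 5) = (m + 1)^3*(m - 5)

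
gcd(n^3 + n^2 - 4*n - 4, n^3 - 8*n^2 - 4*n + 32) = n^2 - 4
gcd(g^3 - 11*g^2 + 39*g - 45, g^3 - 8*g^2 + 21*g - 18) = g^2 - 6*g + 9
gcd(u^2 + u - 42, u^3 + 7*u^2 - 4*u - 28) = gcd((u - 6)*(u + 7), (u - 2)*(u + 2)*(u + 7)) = u + 7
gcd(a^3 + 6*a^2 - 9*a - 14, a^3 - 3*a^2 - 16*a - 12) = a + 1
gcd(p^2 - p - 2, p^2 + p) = p + 1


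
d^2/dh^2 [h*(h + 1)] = 2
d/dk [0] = 0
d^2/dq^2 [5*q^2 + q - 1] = 10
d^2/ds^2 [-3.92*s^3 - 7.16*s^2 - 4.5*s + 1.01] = -23.52*s - 14.32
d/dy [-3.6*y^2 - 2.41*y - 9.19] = -7.2*y - 2.41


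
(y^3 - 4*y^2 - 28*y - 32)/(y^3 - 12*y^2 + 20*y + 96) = (y + 2)/(y - 6)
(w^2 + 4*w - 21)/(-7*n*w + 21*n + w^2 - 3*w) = (w + 7)/(-7*n + w)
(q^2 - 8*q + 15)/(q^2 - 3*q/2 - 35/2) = 2*(q - 3)/(2*q + 7)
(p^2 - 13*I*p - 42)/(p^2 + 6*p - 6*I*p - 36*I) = (p - 7*I)/(p + 6)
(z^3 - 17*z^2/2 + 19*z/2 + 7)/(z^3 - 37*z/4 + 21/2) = 2*(2*z^2 - 13*z - 7)/(4*z^2 + 8*z - 21)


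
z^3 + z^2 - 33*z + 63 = (z - 3)^2*(z + 7)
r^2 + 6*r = r*(r + 6)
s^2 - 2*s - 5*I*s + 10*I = (s - 2)*(s - 5*I)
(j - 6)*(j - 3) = j^2 - 9*j + 18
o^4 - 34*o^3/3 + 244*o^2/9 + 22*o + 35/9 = (o - 7)*(o - 5)*(o + 1/3)^2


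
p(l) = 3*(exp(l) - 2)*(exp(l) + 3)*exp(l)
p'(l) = 3*(exp(l) - 2)*(exp(l) + 3)*exp(l) + 3*(exp(l) - 2)*exp(2*l) + 3*(exp(l) + 3)*exp(2*l)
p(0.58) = -5.49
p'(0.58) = 38.27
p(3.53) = 122085.57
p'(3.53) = 363991.84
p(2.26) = 2743.22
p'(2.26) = 8299.14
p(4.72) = 4269533.73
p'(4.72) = 12774894.08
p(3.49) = 108361.26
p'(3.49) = 323039.32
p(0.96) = 26.90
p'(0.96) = 154.24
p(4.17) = 824501.75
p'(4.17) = 2463270.75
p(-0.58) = -8.61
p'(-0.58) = -6.62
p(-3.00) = -0.89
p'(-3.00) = -0.88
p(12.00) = 12933774105782388.97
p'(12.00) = 38801242855839949.86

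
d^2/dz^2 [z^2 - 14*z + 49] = 2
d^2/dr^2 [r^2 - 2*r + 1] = 2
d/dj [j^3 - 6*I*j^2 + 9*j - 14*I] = 3*j^2 - 12*I*j + 9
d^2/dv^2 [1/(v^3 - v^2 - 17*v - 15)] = 2*((1 - 3*v)*(-v^3 + v^2 + 17*v + 15) - (-3*v^2 + 2*v + 17)^2)/(-v^3 + v^2 + 17*v + 15)^3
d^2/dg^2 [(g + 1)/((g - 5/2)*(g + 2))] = 4*(4*g^3 + 12*g^2 + 54*g + 11)/(8*g^6 - 12*g^5 - 114*g^4 + 119*g^3 + 570*g^2 - 300*g - 1000)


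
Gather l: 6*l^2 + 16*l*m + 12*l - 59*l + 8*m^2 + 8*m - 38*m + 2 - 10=6*l^2 + l*(16*m - 47) + 8*m^2 - 30*m - 8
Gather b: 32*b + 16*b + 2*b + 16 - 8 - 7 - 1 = 50*b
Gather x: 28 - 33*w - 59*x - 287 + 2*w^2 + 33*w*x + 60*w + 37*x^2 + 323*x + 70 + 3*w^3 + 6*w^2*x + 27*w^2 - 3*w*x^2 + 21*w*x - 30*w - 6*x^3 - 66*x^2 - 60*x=3*w^3 + 29*w^2 - 3*w - 6*x^3 + x^2*(-3*w - 29) + x*(6*w^2 + 54*w + 204) - 189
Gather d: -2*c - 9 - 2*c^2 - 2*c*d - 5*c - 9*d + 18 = -2*c^2 - 7*c + d*(-2*c - 9) + 9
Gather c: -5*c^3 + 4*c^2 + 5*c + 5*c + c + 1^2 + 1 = -5*c^3 + 4*c^2 + 11*c + 2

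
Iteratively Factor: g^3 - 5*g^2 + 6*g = (g - 2)*(g^2 - 3*g) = (g - 3)*(g - 2)*(g)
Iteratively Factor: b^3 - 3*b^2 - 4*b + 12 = (b + 2)*(b^2 - 5*b + 6) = (b - 3)*(b + 2)*(b - 2)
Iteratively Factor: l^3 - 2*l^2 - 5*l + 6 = (l - 1)*(l^2 - l - 6) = (l - 1)*(l + 2)*(l - 3)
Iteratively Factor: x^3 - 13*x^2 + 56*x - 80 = (x - 5)*(x^2 - 8*x + 16) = (x - 5)*(x - 4)*(x - 4)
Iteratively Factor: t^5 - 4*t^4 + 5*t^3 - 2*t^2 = (t)*(t^4 - 4*t^3 + 5*t^2 - 2*t) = t*(t - 2)*(t^3 - 2*t^2 + t) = t^2*(t - 2)*(t^2 - 2*t + 1) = t^2*(t - 2)*(t - 1)*(t - 1)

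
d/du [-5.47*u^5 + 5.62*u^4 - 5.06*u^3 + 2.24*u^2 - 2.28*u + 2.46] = -27.35*u^4 + 22.48*u^3 - 15.18*u^2 + 4.48*u - 2.28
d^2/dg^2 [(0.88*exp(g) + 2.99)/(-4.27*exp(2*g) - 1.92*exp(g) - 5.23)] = (-16.044952*exp(4*g) - 210.850892*exp(3*g) + 44.3738400000001*exp(2*g) + 264.906188*exp(g) + 5.953832)*exp(g)/(77.854483*exp(6*g) + 105.021504*exp(5*g) + 333.296985*exp(4*g) + 264.34368*exp(3*g) + 408.230265*exp(2*g) + 157.552704*exp(g) + 143.055667)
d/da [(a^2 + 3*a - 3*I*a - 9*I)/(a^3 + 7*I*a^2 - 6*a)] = (-a^4 + a^3*(-6 + 6*I) + a^2*(-27 + 6*I) - 126*a - 54*I)/(a^2*(a^4 + 14*I*a^3 - 61*a^2 - 84*I*a + 36))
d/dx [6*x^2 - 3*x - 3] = 12*x - 3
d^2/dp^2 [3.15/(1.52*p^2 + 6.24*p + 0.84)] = (-14.55552*p^2 - 59.75424*p + 3.15*(3.04*p + 6.24)*(6.08*p + 12.48) - 8.04384)/(1.52*p^2 + 6.24*p + 0.84)^3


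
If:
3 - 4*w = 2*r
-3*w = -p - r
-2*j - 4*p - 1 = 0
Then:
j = 5/2 - 10*w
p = 5*w - 3/2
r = 3/2 - 2*w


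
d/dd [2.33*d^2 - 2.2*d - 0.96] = 4.66*d - 2.2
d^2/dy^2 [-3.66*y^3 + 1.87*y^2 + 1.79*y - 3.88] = 3.74 - 21.96*y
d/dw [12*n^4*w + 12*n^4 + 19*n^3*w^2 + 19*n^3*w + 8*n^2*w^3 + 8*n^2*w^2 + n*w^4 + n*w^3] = n*(12*n^3 + 38*n^2*w + 19*n^2 + 24*n*w^2 + 16*n*w + 4*w^3 + 3*w^2)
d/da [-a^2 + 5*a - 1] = 5 - 2*a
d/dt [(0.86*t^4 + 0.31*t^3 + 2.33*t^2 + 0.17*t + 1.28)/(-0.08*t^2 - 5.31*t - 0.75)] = (-0.1376*t^5 - 13.7246*t^4 - 5.8722*t^3 - 13.0562*t^2 - 3.2902*t + 6.6693)/(0.0064*t^4 + 0.8496*t^3 + 28.3161*t^2 + 7.965*t + 0.5625)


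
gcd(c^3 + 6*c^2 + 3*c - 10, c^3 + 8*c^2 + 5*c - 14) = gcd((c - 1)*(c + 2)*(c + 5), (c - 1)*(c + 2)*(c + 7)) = c^2 + c - 2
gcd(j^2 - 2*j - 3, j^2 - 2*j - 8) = 1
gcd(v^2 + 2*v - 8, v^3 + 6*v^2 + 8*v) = v + 4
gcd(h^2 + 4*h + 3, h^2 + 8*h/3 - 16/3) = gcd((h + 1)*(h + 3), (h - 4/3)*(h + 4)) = 1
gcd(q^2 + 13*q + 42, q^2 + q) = 1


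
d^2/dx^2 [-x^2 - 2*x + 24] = -2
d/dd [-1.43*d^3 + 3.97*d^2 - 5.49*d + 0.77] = -4.29*d^2 + 7.94*d - 5.49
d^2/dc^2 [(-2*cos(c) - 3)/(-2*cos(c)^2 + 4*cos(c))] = (-(cos(c) - 2)^2*cos(c)^3 + (cos(c) - 2)*(-3*cos(c) + 2*cos(3*c) + 1)*cos(c) + (cos(c) - 1)^2*(8*cos(c) + 12)*sin(c)^2)/((cos(c) - 2)^3*cos(c)^3)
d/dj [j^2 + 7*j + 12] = 2*j + 7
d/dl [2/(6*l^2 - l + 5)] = 2*(1 - 12*l)/(6*l^2 - l + 5)^2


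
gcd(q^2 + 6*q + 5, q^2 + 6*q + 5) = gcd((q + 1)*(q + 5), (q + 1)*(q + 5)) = q^2 + 6*q + 5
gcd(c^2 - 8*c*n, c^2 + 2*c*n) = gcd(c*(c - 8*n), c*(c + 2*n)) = c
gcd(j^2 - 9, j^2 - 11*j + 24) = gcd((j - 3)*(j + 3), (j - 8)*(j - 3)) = j - 3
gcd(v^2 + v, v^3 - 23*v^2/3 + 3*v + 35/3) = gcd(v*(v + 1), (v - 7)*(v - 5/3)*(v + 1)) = v + 1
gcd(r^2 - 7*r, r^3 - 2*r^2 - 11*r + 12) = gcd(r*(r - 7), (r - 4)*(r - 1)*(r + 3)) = 1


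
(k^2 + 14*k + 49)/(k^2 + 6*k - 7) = (k + 7)/(k - 1)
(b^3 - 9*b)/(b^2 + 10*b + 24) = b*(b^2 - 9)/(b^2 + 10*b + 24)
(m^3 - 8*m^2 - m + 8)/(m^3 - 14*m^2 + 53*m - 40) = (m + 1)/(m - 5)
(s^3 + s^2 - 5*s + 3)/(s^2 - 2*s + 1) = s + 3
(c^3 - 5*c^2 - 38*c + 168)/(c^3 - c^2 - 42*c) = (c - 4)/c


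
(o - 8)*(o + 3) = o^2 - 5*o - 24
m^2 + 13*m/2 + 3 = (m + 1/2)*(m + 6)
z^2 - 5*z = z*(z - 5)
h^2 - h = h*(h - 1)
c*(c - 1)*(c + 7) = c^3 + 6*c^2 - 7*c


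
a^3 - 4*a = a*(a - 2)*(a + 2)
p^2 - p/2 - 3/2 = (p - 3/2)*(p + 1)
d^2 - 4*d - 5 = (d - 5)*(d + 1)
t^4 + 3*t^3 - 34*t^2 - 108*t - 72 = (t - 6)*(t + 1)*(t + 2)*(t + 6)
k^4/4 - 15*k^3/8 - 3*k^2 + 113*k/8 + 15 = (k/4 + 1/4)*(k - 8)*(k - 3)*(k + 5/2)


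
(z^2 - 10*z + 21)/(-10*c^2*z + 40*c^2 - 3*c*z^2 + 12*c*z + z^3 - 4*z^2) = (-z^2 + 10*z - 21)/(10*c^2*z - 40*c^2 + 3*c*z^2 - 12*c*z - z^3 + 4*z^2)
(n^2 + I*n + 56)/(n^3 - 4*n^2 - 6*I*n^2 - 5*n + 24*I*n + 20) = (n^2 + I*n + 56)/(n^3 + n^2*(-4 - 6*I) + n*(-5 + 24*I) + 20)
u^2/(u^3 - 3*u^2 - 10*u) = u/(u^2 - 3*u - 10)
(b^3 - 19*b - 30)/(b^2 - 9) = (b^2 - 3*b - 10)/(b - 3)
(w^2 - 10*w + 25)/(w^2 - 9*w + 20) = (w - 5)/(w - 4)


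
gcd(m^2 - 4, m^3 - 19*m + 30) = m - 2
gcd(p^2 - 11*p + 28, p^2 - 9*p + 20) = p - 4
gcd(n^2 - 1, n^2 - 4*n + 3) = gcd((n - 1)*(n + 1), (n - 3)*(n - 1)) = n - 1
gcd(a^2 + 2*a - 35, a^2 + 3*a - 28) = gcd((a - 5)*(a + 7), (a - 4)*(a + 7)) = a + 7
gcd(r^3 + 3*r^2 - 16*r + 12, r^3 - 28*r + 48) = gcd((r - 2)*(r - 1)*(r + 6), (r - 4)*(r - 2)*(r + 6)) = r^2 + 4*r - 12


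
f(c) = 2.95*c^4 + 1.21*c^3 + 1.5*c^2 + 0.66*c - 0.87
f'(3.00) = 360.93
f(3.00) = 286.23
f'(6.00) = 2698.14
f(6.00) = 4141.65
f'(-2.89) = -262.52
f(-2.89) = 186.33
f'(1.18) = 28.64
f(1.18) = 9.70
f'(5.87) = 2530.04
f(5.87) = 3801.90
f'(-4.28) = -870.84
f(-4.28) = 918.83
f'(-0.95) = -9.03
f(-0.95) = 1.22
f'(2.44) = 201.01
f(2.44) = 131.81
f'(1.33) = 38.83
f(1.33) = 14.74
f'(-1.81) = -62.85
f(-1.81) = 27.34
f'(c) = 11.8*c^3 + 3.63*c^2 + 3.0*c + 0.66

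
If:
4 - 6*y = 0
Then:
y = 2/3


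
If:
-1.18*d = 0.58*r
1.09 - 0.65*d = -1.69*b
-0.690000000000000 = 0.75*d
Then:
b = -1.00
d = -0.92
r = 1.87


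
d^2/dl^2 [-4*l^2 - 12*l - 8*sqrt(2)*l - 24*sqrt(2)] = -8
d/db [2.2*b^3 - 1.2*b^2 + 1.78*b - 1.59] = 6.6*b^2 - 2.4*b + 1.78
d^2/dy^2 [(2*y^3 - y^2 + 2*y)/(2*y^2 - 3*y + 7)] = 2*(-8*y^3 - 84*y^2 + 210*y - 7)/(8*y^6 - 36*y^5 + 138*y^4 - 279*y^3 + 483*y^2 - 441*y + 343)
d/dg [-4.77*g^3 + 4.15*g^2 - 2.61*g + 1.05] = -14.31*g^2 + 8.3*g - 2.61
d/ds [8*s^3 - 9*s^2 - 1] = 6*s*(4*s - 3)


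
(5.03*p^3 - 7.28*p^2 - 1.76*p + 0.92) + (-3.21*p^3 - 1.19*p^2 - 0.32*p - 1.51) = 1.82*p^3 - 8.47*p^2 - 2.08*p - 0.59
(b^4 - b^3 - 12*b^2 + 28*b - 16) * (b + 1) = b^5 - 13*b^3 + 16*b^2 + 12*b - 16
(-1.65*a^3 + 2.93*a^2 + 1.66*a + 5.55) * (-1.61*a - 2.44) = 2.6565*a^4 - 0.691300000000001*a^3 - 9.8218*a^2 - 12.9859*a - 13.542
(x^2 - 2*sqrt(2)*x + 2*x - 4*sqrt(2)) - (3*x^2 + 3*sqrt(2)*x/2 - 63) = -2*x^2 - 7*sqrt(2)*x/2 + 2*x - 4*sqrt(2) + 63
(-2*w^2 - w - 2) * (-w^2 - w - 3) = 2*w^4 + 3*w^3 + 9*w^2 + 5*w + 6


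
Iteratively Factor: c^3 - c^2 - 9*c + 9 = (c - 1)*(c^2 - 9) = (c - 3)*(c - 1)*(c + 3)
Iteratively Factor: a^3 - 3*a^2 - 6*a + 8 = (a - 1)*(a^2 - 2*a - 8) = (a - 4)*(a - 1)*(a + 2)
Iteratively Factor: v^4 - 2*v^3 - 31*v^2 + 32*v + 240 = (v - 5)*(v^3 + 3*v^2 - 16*v - 48) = (v - 5)*(v - 4)*(v^2 + 7*v + 12) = (v - 5)*(v - 4)*(v + 3)*(v + 4)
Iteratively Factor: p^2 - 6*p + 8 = (p - 4)*(p - 2)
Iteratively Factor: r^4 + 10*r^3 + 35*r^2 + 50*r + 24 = (r + 4)*(r^3 + 6*r^2 + 11*r + 6) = (r + 3)*(r + 4)*(r^2 + 3*r + 2) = (r + 2)*(r + 3)*(r + 4)*(r + 1)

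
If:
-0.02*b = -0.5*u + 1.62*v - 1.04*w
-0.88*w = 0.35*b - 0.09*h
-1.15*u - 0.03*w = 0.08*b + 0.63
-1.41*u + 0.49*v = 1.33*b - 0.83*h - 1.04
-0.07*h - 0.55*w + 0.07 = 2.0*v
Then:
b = -2.42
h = -5.87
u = -0.39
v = 0.14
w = 0.36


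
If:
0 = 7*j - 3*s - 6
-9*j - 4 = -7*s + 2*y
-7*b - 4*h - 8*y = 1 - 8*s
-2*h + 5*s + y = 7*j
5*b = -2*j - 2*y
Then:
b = -564/107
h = 4409/428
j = 1017/214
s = 1945/214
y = 1803/214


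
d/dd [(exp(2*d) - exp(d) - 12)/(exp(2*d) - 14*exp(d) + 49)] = (31 - 13*exp(d))*exp(d)/(exp(3*d) - 21*exp(2*d) + 147*exp(d) - 343)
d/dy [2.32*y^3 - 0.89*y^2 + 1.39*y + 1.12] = 6.96*y^2 - 1.78*y + 1.39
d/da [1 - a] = -1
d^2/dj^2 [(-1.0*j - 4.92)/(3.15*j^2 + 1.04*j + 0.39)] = (-(1.0*j + 4.92)*(6.3*j + 1.04)*(12.6*j + 2.08) + (18.9*j + 33.076)*(3.15*j^2 + 1.04*j + 0.39))/(3.15*j^2 + 1.04*j + 0.39)^3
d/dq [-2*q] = -2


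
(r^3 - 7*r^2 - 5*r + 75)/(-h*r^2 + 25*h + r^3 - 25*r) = (r^2 - 2*r - 15)/(-h*r - 5*h + r^2 + 5*r)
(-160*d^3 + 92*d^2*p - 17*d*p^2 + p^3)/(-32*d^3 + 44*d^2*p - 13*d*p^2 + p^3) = (-5*d + p)/(-d + p)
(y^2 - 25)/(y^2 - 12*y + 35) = (y + 5)/(y - 7)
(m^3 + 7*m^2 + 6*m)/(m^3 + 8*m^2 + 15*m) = (m^2 + 7*m + 6)/(m^2 + 8*m + 15)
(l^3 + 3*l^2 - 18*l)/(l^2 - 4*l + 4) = l*(l^2 + 3*l - 18)/(l^2 - 4*l + 4)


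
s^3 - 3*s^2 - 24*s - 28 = (s - 7)*(s + 2)^2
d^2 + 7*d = d*(d + 7)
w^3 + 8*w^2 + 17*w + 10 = (w + 1)*(w + 2)*(w + 5)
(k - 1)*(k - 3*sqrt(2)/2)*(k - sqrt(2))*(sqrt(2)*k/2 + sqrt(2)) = sqrt(2)*k^4/2 - 5*k^3/2 + sqrt(2)*k^3/2 - 5*k^2/2 + sqrt(2)*k^2/2 + 3*sqrt(2)*k/2 + 5*k - 3*sqrt(2)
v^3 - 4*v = v*(v - 2)*(v + 2)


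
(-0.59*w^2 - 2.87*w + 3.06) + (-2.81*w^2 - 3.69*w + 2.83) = -3.4*w^2 - 6.56*w + 5.89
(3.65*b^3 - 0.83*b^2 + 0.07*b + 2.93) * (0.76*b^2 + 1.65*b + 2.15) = 2.774*b^5 + 5.3917*b^4 + 6.5312*b^3 + 0.557800000000001*b^2 + 4.985*b + 6.2995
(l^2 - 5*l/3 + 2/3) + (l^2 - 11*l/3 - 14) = 2*l^2 - 16*l/3 - 40/3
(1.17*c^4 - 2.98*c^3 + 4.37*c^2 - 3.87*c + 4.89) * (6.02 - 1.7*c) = -1.989*c^5 + 12.1094*c^4 - 25.3686*c^3 + 32.8864*c^2 - 31.6104*c + 29.4378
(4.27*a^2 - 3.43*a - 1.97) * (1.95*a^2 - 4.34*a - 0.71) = 8.3265*a^4 - 25.2203*a^3 + 8.013*a^2 + 10.9851*a + 1.3987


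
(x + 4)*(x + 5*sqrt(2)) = x^2 + 4*x + 5*sqrt(2)*x + 20*sqrt(2)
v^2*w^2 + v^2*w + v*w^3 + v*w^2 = w*(v + w)*(v*w + v)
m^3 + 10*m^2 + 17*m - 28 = (m - 1)*(m + 4)*(m + 7)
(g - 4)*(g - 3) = g^2 - 7*g + 12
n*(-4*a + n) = -4*a*n + n^2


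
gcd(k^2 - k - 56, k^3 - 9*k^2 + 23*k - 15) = 1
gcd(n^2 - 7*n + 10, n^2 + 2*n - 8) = n - 2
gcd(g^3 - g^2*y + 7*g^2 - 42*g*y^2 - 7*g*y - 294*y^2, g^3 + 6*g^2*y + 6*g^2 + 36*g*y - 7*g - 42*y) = g^2 + 6*g*y + 7*g + 42*y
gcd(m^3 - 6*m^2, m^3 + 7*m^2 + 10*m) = m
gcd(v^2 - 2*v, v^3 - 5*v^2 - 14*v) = v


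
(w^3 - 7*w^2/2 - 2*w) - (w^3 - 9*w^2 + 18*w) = 11*w^2/2 - 20*w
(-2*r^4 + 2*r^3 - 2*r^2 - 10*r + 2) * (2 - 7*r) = 14*r^5 - 18*r^4 + 18*r^3 + 66*r^2 - 34*r + 4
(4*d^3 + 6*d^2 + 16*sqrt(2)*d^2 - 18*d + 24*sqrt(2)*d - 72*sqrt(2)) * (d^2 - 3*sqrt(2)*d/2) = 4*d^5 + 6*d^4 + 10*sqrt(2)*d^4 - 66*d^3 + 15*sqrt(2)*d^3 - 72*d^2 - 45*sqrt(2)*d^2 + 216*d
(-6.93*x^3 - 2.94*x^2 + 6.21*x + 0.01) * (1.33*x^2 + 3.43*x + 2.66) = -9.2169*x^5 - 27.6801*x^4 - 20.2587*x^3 + 13.4932*x^2 + 16.5529*x + 0.0266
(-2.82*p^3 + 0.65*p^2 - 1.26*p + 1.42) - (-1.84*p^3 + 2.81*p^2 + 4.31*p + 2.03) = -0.98*p^3 - 2.16*p^2 - 5.57*p - 0.61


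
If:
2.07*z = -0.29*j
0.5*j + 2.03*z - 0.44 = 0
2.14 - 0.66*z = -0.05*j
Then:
No Solution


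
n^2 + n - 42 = (n - 6)*(n + 7)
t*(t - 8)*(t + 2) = t^3 - 6*t^2 - 16*t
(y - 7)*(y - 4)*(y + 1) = y^3 - 10*y^2 + 17*y + 28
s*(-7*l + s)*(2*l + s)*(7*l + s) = -98*l^3*s - 49*l^2*s^2 + 2*l*s^3 + s^4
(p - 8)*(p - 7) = p^2 - 15*p + 56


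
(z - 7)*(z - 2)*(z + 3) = z^3 - 6*z^2 - 13*z + 42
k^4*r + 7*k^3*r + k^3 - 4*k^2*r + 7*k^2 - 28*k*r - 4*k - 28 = (k - 2)*(k + 2)*(k + 7)*(k*r + 1)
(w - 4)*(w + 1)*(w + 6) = w^3 + 3*w^2 - 22*w - 24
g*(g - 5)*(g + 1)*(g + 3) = g^4 - g^3 - 17*g^2 - 15*g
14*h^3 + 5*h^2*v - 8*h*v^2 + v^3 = (-7*h + v)*(-2*h + v)*(h + v)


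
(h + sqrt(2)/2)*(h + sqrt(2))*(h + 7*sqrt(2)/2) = h^3 + 5*sqrt(2)*h^2 + 23*h/2 + 7*sqrt(2)/2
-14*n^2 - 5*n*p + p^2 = (-7*n + p)*(2*n + p)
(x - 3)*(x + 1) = x^2 - 2*x - 3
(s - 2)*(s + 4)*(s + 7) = s^3 + 9*s^2 + 6*s - 56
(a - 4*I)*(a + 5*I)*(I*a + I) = I*a^3 - a^2 + I*a^2 - a + 20*I*a + 20*I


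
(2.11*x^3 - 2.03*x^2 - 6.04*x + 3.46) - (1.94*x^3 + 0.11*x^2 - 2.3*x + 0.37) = 0.17*x^3 - 2.14*x^2 - 3.74*x + 3.09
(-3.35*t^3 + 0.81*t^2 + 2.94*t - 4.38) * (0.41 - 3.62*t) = 12.127*t^4 - 4.3057*t^3 - 10.3107*t^2 + 17.061*t - 1.7958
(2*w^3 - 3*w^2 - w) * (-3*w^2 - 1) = -6*w^5 + 9*w^4 + w^3 + 3*w^2 + w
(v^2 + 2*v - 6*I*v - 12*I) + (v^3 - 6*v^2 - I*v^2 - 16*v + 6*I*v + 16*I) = v^3 - 5*v^2 - I*v^2 - 14*v + 4*I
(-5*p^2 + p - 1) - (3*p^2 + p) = -8*p^2 - 1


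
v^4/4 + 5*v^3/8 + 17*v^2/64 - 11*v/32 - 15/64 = (v/4 + 1/4)*(v - 3/4)*(v + 1)*(v + 5/4)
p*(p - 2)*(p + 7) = p^3 + 5*p^2 - 14*p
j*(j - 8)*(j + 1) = j^3 - 7*j^2 - 8*j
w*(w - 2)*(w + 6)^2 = w^4 + 10*w^3 + 12*w^2 - 72*w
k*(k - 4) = k^2 - 4*k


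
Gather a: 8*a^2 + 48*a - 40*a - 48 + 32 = 8*a^2 + 8*a - 16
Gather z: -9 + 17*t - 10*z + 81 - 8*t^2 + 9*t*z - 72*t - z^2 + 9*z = -8*t^2 - 55*t - z^2 + z*(9*t - 1) + 72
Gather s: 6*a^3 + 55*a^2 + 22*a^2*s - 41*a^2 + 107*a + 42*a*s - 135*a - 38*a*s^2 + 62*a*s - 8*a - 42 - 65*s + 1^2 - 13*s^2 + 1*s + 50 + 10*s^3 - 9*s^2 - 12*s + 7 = 6*a^3 + 14*a^2 - 36*a + 10*s^3 + s^2*(-38*a - 22) + s*(22*a^2 + 104*a - 76) + 16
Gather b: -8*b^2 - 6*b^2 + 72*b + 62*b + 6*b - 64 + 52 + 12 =-14*b^2 + 140*b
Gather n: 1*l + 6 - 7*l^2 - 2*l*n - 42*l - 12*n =-7*l^2 - 41*l + n*(-2*l - 12) + 6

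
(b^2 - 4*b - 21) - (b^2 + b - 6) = -5*b - 15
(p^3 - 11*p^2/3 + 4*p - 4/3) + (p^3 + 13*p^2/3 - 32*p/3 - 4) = 2*p^3 + 2*p^2/3 - 20*p/3 - 16/3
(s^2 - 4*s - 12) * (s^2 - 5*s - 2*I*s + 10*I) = s^4 - 9*s^3 - 2*I*s^3 + 8*s^2 + 18*I*s^2 + 60*s - 16*I*s - 120*I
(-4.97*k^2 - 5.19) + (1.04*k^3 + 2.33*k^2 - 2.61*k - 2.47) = 1.04*k^3 - 2.64*k^2 - 2.61*k - 7.66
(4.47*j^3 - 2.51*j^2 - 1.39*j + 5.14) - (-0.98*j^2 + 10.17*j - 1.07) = 4.47*j^3 - 1.53*j^2 - 11.56*j + 6.21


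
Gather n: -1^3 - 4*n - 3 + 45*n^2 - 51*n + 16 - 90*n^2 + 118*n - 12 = -45*n^2 + 63*n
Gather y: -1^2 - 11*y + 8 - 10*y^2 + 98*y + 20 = -10*y^2 + 87*y + 27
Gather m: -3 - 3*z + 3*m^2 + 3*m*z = 3*m^2 + 3*m*z - 3*z - 3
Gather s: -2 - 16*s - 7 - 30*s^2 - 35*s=-30*s^2 - 51*s - 9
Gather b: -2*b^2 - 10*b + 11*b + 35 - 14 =-2*b^2 + b + 21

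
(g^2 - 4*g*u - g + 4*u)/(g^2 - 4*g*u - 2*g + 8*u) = (g - 1)/(g - 2)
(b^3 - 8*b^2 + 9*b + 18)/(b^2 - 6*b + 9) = (b^2 - 5*b - 6)/(b - 3)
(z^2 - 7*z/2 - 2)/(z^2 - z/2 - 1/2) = (z - 4)/(z - 1)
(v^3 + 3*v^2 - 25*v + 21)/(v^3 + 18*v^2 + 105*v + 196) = (v^2 - 4*v + 3)/(v^2 + 11*v + 28)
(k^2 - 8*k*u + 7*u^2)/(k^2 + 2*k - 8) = (k^2 - 8*k*u + 7*u^2)/(k^2 + 2*k - 8)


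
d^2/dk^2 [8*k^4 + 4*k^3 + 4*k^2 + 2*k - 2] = 96*k^2 + 24*k + 8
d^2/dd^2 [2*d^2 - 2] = 4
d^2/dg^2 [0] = 0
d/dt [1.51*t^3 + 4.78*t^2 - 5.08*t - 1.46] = 4.53*t^2 + 9.56*t - 5.08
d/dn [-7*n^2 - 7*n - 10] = -14*n - 7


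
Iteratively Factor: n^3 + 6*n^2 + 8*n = (n + 2)*(n^2 + 4*n) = (n + 2)*(n + 4)*(n)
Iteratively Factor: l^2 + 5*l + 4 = (l + 4)*(l + 1)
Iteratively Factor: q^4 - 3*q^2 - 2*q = (q)*(q^3 - 3*q - 2) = q*(q + 1)*(q^2 - q - 2) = q*(q + 1)^2*(q - 2)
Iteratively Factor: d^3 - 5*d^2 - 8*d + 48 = (d + 3)*(d^2 - 8*d + 16) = (d - 4)*(d + 3)*(d - 4)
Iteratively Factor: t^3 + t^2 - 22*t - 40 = (t + 2)*(t^2 - t - 20) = (t + 2)*(t + 4)*(t - 5)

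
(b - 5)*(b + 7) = b^2 + 2*b - 35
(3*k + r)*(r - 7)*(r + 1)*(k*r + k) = 3*k^2*r^3 - 15*k^2*r^2 - 39*k^2*r - 21*k^2 + k*r^4 - 5*k*r^3 - 13*k*r^2 - 7*k*r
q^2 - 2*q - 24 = (q - 6)*(q + 4)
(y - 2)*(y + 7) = y^2 + 5*y - 14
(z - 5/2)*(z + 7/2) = z^2 + z - 35/4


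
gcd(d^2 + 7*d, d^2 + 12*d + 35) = d + 7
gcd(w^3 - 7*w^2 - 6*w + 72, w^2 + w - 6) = w + 3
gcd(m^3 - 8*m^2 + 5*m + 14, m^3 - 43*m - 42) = m^2 - 6*m - 7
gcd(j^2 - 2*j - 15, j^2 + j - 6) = j + 3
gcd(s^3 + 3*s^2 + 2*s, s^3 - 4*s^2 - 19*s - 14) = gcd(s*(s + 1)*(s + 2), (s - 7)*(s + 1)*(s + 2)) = s^2 + 3*s + 2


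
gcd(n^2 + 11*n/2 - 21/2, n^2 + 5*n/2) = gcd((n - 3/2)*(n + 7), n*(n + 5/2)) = 1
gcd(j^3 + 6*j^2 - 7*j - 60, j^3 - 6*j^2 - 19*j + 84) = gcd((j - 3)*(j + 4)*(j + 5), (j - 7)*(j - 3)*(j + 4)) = j^2 + j - 12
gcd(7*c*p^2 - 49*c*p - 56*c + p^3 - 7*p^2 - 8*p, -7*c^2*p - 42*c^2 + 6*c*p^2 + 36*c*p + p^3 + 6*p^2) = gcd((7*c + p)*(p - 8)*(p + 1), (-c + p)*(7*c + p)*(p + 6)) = 7*c + p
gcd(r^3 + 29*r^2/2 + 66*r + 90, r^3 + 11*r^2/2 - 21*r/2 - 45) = r^2 + 17*r/2 + 15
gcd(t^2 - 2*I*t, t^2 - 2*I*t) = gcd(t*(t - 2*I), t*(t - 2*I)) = t^2 - 2*I*t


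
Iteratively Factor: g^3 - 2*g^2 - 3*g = (g + 1)*(g^2 - 3*g) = (g - 3)*(g + 1)*(g)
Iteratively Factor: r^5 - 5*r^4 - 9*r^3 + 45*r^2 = (r)*(r^4 - 5*r^3 - 9*r^2 + 45*r) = r*(r + 3)*(r^3 - 8*r^2 + 15*r) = r*(r - 3)*(r + 3)*(r^2 - 5*r) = r*(r - 5)*(r - 3)*(r + 3)*(r)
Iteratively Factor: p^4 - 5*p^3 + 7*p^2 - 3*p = (p - 1)*(p^3 - 4*p^2 + 3*p) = (p - 3)*(p - 1)*(p^2 - p) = p*(p - 3)*(p - 1)*(p - 1)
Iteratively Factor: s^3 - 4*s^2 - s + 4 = (s - 1)*(s^2 - 3*s - 4) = (s - 4)*(s - 1)*(s + 1)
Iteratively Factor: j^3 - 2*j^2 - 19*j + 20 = (j - 1)*(j^2 - j - 20) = (j - 5)*(j - 1)*(j + 4)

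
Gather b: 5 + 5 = 10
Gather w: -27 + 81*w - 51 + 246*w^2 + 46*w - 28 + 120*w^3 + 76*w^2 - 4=120*w^3 + 322*w^2 + 127*w - 110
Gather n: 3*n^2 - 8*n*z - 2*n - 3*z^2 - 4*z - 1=3*n^2 + n*(-8*z - 2) - 3*z^2 - 4*z - 1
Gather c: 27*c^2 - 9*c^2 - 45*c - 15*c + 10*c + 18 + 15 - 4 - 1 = 18*c^2 - 50*c + 28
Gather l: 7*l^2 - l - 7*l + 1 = 7*l^2 - 8*l + 1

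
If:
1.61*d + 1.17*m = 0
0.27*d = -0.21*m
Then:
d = 0.00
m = 0.00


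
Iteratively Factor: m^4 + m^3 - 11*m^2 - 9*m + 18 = (m - 3)*(m^3 + 4*m^2 + m - 6) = (m - 3)*(m + 2)*(m^2 + 2*m - 3) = (m - 3)*(m + 2)*(m + 3)*(m - 1)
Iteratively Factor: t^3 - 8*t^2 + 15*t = (t)*(t^2 - 8*t + 15) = t*(t - 5)*(t - 3)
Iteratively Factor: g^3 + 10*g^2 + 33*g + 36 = (g + 4)*(g^2 + 6*g + 9) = (g + 3)*(g + 4)*(g + 3)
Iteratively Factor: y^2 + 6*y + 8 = (y + 2)*(y + 4)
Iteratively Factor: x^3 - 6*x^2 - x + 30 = (x - 3)*(x^2 - 3*x - 10) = (x - 5)*(x - 3)*(x + 2)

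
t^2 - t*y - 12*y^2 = (t - 4*y)*(t + 3*y)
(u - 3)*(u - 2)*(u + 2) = u^3 - 3*u^2 - 4*u + 12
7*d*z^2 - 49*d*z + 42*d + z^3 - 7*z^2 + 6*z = (7*d + z)*(z - 6)*(z - 1)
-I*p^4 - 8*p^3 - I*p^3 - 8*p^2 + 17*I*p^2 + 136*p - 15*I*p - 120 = (p - 3)*(p + 5)*(p - 8*I)*(-I*p + I)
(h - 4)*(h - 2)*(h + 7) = h^3 + h^2 - 34*h + 56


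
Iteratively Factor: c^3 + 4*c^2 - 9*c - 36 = (c + 4)*(c^2 - 9) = (c - 3)*(c + 4)*(c + 3)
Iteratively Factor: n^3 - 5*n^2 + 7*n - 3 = (n - 1)*(n^2 - 4*n + 3) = (n - 1)^2*(n - 3)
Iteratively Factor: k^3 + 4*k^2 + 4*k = (k + 2)*(k^2 + 2*k) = k*(k + 2)*(k + 2)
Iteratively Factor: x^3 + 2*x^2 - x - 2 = (x + 1)*(x^2 + x - 2) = (x - 1)*(x + 1)*(x + 2)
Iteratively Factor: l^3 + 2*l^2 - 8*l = (l)*(l^2 + 2*l - 8) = l*(l + 4)*(l - 2)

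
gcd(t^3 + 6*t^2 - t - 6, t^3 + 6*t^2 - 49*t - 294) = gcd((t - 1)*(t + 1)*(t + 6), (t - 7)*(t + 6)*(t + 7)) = t + 6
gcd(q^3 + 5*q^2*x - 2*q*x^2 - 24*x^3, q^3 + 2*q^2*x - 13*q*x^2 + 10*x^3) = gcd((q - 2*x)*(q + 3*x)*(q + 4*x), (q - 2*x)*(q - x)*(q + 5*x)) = -q + 2*x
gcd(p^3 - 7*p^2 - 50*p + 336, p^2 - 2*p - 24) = p - 6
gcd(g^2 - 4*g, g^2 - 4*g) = g^2 - 4*g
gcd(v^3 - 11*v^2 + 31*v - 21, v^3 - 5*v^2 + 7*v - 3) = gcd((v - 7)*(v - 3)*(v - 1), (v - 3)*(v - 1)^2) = v^2 - 4*v + 3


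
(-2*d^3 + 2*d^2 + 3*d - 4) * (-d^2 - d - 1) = 2*d^5 - 3*d^3 - d^2 + d + 4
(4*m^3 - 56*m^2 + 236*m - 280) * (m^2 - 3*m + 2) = 4*m^5 - 68*m^4 + 412*m^3 - 1100*m^2 + 1312*m - 560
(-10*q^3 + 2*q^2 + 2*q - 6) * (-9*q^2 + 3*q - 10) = 90*q^5 - 48*q^4 + 88*q^3 + 40*q^2 - 38*q + 60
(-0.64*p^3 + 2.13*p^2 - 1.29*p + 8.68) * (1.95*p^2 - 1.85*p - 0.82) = -1.248*p^5 + 5.3375*p^4 - 5.9312*p^3 + 17.5659*p^2 - 15.0002*p - 7.1176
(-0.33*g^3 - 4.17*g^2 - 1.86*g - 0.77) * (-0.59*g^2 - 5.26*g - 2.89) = 0.1947*g^5 + 4.1961*g^4 + 23.9853*g^3 + 22.2892*g^2 + 9.4256*g + 2.2253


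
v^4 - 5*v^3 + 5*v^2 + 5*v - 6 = (v - 3)*(v - 2)*(v - 1)*(v + 1)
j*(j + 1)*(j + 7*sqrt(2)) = j^3 + j^2 + 7*sqrt(2)*j^2 + 7*sqrt(2)*j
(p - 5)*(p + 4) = p^2 - p - 20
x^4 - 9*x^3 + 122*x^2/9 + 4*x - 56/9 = (x - 7)*(x - 2)*(x - 2/3)*(x + 2/3)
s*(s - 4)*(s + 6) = s^3 + 2*s^2 - 24*s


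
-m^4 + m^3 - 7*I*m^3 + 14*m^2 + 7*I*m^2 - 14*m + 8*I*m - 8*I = (m + 2*I)*(m + 4*I)*(-I*m + 1)*(-I*m + I)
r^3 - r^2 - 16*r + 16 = (r - 4)*(r - 1)*(r + 4)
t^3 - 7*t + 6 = (t - 2)*(t - 1)*(t + 3)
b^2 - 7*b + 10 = (b - 5)*(b - 2)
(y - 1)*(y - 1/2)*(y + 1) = y^3 - y^2/2 - y + 1/2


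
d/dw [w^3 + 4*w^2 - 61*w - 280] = 3*w^2 + 8*w - 61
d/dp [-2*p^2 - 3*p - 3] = -4*p - 3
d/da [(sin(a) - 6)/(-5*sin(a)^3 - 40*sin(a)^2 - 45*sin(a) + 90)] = 2*(sin(a)^3 - 5*sin(a)^2 - 48*sin(a) - 18)*cos(a)/(5*(sin(a)^3 + 8*sin(a)^2 + 9*sin(a) - 18)^2)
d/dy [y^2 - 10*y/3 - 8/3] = 2*y - 10/3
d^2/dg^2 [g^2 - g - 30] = 2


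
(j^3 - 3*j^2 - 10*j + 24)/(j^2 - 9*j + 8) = (j^3 - 3*j^2 - 10*j + 24)/(j^2 - 9*j + 8)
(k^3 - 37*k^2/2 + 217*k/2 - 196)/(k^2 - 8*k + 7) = (k^2 - 23*k/2 + 28)/(k - 1)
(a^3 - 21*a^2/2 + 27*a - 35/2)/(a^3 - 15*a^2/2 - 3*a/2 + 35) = (a - 1)/(a + 2)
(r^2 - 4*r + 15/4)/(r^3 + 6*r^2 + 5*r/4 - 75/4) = (2*r - 5)/(2*r^2 + 15*r + 25)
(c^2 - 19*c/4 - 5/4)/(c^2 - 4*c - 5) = (c + 1/4)/(c + 1)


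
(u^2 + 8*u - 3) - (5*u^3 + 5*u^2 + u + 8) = -5*u^3 - 4*u^2 + 7*u - 11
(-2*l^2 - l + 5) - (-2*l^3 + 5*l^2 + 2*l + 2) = 2*l^3 - 7*l^2 - 3*l + 3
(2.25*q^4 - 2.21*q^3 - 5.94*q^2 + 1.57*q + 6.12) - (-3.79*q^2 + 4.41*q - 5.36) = 2.25*q^4 - 2.21*q^3 - 2.15*q^2 - 2.84*q + 11.48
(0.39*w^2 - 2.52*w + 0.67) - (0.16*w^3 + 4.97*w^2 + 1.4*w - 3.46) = -0.16*w^3 - 4.58*w^2 - 3.92*w + 4.13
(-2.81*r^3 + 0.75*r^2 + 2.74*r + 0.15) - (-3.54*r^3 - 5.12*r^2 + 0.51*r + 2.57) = 0.73*r^3 + 5.87*r^2 + 2.23*r - 2.42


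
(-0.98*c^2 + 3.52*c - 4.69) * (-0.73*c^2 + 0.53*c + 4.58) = 0.7154*c^4 - 3.089*c^3 + 0.8009*c^2 + 13.6359*c - 21.4802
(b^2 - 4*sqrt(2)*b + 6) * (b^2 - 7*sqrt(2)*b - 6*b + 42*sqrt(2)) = b^4 - 11*sqrt(2)*b^3 - 6*b^3 + 62*b^2 + 66*sqrt(2)*b^2 - 372*b - 42*sqrt(2)*b + 252*sqrt(2)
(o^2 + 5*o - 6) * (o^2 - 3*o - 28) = o^4 + 2*o^3 - 49*o^2 - 122*o + 168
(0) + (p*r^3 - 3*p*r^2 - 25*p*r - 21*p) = p*r^3 - 3*p*r^2 - 25*p*r - 21*p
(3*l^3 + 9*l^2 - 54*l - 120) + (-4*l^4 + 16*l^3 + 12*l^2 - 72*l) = -4*l^4 + 19*l^3 + 21*l^2 - 126*l - 120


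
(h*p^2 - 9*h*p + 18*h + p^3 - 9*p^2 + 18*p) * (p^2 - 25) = h*p^4 - 9*h*p^3 - 7*h*p^2 + 225*h*p - 450*h + p^5 - 9*p^4 - 7*p^3 + 225*p^2 - 450*p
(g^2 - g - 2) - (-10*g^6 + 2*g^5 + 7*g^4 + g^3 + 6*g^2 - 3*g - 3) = 10*g^6 - 2*g^5 - 7*g^4 - g^3 - 5*g^2 + 2*g + 1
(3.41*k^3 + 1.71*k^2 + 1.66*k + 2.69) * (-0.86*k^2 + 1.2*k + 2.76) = -2.9326*k^5 + 2.6214*k^4 + 10.036*k^3 + 4.3982*k^2 + 7.8096*k + 7.4244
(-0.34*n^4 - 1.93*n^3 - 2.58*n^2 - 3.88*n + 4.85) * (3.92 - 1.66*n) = 0.5644*n^5 + 1.871*n^4 - 3.2828*n^3 - 3.6728*n^2 - 23.2606*n + 19.012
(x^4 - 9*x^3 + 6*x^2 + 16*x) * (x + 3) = x^5 - 6*x^4 - 21*x^3 + 34*x^2 + 48*x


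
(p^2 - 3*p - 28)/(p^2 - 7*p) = (p + 4)/p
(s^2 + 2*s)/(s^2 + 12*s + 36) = s*(s + 2)/(s^2 + 12*s + 36)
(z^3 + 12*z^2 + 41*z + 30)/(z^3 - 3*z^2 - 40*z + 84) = (z^2 + 6*z + 5)/(z^2 - 9*z + 14)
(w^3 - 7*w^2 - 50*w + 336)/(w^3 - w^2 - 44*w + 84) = (w - 8)/(w - 2)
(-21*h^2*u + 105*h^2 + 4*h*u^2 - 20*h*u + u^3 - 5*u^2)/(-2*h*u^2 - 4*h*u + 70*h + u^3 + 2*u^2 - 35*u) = (-21*h^2 + 4*h*u + u^2)/(-2*h*u - 14*h + u^2 + 7*u)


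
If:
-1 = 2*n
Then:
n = -1/2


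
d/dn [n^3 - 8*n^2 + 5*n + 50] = 3*n^2 - 16*n + 5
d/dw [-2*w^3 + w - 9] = 1 - 6*w^2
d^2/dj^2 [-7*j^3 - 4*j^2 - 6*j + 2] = -42*j - 8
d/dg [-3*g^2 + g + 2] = 1 - 6*g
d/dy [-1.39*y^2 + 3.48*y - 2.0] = 3.48 - 2.78*y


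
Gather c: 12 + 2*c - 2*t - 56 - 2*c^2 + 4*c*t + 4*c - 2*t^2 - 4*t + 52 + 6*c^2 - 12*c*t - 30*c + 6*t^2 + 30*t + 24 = 4*c^2 + c*(-8*t - 24) + 4*t^2 + 24*t + 32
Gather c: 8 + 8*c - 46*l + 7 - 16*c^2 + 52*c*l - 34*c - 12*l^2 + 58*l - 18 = -16*c^2 + c*(52*l - 26) - 12*l^2 + 12*l - 3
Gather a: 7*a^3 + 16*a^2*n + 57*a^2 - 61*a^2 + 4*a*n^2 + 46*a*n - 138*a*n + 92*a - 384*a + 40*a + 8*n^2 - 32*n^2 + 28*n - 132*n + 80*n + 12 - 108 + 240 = 7*a^3 + a^2*(16*n - 4) + a*(4*n^2 - 92*n - 252) - 24*n^2 - 24*n + 144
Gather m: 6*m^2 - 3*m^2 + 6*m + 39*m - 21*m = 3*m^2 + 24*m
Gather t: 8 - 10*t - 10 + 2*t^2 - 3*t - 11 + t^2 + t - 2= 3*t^2 - 12*t - 15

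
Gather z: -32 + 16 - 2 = -18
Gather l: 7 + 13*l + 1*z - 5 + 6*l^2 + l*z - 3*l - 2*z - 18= 6*l^2 + l*(z + 10) - z - 16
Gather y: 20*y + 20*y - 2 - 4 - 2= 40*y - 8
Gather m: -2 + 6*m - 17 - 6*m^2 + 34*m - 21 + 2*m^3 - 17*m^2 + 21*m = 2*m^3 - 23*m^2 + 61*m - 40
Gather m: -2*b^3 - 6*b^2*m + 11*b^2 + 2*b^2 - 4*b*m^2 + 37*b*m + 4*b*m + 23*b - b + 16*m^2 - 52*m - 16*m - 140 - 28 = -2*b^3 + 13*b^2 + 22*b + m^2*(16 - 4*b) + m*(-6*b^2 + 41*b - 68) - 168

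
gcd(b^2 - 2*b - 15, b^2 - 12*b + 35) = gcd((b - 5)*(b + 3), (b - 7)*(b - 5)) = b - 5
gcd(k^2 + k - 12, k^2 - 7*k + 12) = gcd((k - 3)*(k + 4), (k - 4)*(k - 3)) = k - 3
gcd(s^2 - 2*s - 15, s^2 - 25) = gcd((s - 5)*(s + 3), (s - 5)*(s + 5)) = s - 5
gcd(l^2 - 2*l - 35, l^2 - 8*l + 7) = l - 7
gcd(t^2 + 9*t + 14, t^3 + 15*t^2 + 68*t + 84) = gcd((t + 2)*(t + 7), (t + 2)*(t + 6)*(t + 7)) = t^2 + 9*t + 14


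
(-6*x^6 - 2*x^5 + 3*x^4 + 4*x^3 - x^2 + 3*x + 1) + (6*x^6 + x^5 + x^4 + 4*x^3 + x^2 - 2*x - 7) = -x^5 + 4*x^4 + 8*x^3 + x - 6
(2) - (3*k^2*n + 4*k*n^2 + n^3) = -3*k^2*n - 4*k*n^2 - n^3 + 2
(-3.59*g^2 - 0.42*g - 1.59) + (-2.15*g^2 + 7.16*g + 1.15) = -5.74*g^2 + 6.74*g - 0.44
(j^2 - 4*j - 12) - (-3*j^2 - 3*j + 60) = 4*j^2 - j - 72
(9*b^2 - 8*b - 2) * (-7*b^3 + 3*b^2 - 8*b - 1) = -63*b^5 + 83*b^4 - 82*b^3 + 49*b^2 + 24*b + 2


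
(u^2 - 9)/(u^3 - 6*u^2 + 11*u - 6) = (u + 3)/(u^2 - 3*u + 2)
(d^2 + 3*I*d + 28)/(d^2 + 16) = (d + 7*I)/(d + 4*I)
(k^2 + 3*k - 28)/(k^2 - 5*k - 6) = (-k^2 - 3*k + 28)/(-k^2 + 5*k + 6)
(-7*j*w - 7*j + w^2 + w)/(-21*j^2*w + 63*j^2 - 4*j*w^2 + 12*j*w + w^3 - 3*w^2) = (w + 1)/(3*j*w - 9*j + w^2 - 3*w)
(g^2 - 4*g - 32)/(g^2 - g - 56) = (g + 4)/(g + 7)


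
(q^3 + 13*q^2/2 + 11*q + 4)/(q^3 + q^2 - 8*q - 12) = (q^2 + 9*q/2 + 2)/(q^2 - q - 6)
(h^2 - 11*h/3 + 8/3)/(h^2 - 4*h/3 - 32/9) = 3*(h - 1)/(3*h + 4)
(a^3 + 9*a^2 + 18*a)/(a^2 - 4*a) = (a^2 + 9*a + 18)/(a - 4)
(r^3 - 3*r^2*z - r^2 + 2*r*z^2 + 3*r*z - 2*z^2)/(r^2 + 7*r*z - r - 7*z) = (r^2 - 3*r*z + 2*z^2)/(r + 7*z)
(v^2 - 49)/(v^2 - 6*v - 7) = (v + 7)/(v + 1)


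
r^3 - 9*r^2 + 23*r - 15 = (r - 5)*(r - 3)*(r - 1)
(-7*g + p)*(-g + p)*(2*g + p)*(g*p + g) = 14*g^4*p + 14*g^4 - 9*g^3*p^2 - 9*g^3*p - 6*g^2*p^3 - 6*g^2*p^2 + g*p^4 + g*p^3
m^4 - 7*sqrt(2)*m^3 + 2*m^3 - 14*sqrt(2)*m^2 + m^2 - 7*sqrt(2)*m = m*(m + 1)^2*(m - 7*sqrt(2))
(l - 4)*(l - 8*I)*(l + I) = l^3 - 4*l^2 - 7*I*l^2 + 8*l + 28*I*l - 32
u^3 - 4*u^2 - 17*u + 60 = (u - 5)*(u - 3)*(u + 4)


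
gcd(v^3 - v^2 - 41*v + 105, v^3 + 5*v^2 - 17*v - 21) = v^2 + 4*v - 21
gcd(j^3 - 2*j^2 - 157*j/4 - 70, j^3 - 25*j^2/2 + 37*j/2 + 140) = j^2 - 11*j/2 - 20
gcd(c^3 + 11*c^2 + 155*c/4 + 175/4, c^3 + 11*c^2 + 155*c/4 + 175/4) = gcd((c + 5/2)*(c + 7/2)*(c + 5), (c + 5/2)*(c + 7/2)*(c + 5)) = c^3 + 11*c^2 + 155*c/4 + 175/4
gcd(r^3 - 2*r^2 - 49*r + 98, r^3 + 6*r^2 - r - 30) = r - 2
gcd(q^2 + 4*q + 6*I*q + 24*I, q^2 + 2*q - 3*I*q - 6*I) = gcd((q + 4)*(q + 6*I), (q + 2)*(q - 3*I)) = 1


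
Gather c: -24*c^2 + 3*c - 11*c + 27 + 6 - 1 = -24*c^2 - 8*c + 32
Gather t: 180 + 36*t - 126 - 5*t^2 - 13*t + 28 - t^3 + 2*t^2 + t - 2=-t^3 - 3*t^2 + 24*t + 80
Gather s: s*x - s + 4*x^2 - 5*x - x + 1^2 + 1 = s*(x - 1) + 4*x^2 - 6*x + 2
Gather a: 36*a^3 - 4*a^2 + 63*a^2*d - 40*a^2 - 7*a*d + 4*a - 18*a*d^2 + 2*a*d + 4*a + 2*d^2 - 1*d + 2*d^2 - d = 36*a^3 + a^2*(63*d - 44) + a*(-18*d^2 - 5*d + 8) + 4*d^2 - 2*d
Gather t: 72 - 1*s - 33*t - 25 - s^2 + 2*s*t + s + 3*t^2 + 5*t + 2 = -s^2 + 3*t^2 + t*(2*s - 28) + 49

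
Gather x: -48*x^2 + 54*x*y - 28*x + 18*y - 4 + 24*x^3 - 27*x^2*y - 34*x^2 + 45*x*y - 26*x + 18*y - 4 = 24*x^3 + x^2*(-27*y - 82) + x*(99*y - 54) + 36*y - 8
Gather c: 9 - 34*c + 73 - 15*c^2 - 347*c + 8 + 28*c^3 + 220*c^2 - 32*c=28*c^3 + 205*c^2 - 413*c + 90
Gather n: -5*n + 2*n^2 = 2*n^2 - 5*n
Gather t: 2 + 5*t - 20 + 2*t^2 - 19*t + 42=2*t^2 - 14*t + 24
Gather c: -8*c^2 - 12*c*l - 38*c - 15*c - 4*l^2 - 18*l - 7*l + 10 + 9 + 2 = -8*c^2 + c*(-12*l - 53) - 4*l^2 - 25*l + 21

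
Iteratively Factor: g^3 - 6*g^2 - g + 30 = (g - 3)*(g^2 - 3*g - 10) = (g - 3)*(g + 2)*(g - 5)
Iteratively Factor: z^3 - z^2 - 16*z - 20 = (z + 2)*(z^2 - 3*z - 10) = (z - 5)*(z + 2)*(z + 2)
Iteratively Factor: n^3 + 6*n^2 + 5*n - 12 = (n + 3)*(n^2 + 3*n - 4) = (n - 1)*(n + 3)*(n + 4)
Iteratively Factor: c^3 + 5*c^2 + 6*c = (c + 3)*(c^2 + 2*c) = c*(c + 3)*(c + 2)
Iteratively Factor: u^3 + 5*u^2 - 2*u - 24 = (u - 2)*(u^2 + 7*u + 12) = (u - 2)*(u + 4)*(u + 3)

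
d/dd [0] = 0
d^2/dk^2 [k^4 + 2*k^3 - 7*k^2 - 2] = 12*k^2 + 12*k - 14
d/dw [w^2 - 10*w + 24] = 2*w - 10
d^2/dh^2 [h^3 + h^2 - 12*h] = 6*h + 2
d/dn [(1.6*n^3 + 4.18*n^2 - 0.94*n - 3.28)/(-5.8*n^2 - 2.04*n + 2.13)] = (-9.28*n^4 - 6.528*n^3 - 3.7552*n^2 - 20.2412*n - 8.6934)/(33.64*n^4 + 23.664*n^3 - 20.5464*n^2 - 8.6904*n + 4.5369)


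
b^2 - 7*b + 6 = (b - 6)*(b - 1)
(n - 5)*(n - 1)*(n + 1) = n^3 - 5*n^2 - n + 5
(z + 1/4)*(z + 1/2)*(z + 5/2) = z^3 + 13*z^2/4 + 2*z + 5/16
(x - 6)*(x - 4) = x^2 - 10*x + 24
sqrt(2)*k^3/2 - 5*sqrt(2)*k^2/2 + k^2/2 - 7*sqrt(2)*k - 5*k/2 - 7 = (k - 7)*(k + 2)*(sqrt(2)*k/2 + 1/2)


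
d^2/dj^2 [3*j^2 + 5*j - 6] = 6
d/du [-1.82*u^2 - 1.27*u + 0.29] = -3.64*u - 1.27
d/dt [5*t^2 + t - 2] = 10*t + 1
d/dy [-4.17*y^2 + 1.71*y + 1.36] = 1.71 - 8.34*y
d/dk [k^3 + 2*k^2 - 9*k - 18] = 3*k^2 + 4*k - 9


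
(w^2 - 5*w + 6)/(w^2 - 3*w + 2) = (w - 3)/(w - 1)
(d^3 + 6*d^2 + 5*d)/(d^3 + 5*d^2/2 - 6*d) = 2*(d^2 + 6*d + 5)/(2*d^2 + 5*d - 12)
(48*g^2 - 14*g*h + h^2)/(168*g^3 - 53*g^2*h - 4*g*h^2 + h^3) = (6*g - h)/(21*g^2 - 4*g*h - h^2)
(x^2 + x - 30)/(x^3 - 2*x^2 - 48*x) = (x - 5)/(x*(x - 8))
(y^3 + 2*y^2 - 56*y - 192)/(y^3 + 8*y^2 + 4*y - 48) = (y - 8)/(y - 2)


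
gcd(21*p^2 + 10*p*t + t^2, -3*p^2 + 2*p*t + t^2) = 3*p + t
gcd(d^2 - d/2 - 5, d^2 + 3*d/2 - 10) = d - 5/2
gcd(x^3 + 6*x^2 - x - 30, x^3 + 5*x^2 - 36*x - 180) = x + 5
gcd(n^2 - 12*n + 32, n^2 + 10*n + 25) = 1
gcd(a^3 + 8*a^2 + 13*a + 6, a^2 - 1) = a + 1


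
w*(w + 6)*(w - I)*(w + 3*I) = w^4 + 6*w^3 + 2*I*w^3 + 3*w^2 + 12*I*w^2 + 18*w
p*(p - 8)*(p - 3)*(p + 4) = p^4 - 7*p^3 - 20*p^2 + 96*p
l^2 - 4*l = l*(l - 4)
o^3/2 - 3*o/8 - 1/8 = (o/2 + 1/4)*(o - 1)*(o + 1/2)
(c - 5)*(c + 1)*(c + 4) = c^3 - 21*c - 20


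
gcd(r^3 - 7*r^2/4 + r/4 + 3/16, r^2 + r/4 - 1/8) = 1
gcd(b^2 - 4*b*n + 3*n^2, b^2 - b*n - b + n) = b - n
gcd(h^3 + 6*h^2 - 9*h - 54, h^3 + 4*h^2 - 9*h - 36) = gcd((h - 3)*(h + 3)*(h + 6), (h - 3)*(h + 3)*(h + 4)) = h^2 - 9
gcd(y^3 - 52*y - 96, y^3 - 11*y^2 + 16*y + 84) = y + 2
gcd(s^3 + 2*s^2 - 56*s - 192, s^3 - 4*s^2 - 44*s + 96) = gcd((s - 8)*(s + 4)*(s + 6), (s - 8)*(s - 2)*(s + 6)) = s^2 - 2*s - 48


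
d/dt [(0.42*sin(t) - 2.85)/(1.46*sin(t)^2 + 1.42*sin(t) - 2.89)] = (-0.6132*sin(t)^2 + 8.322*sin(t) + 2.8332)*cos(t)/(2.1316*sin(t)^4 + 4.1464*sin(t)^3 - 6.4224*sin(t)^2 - 8.2076*sin(t) + 8.3521)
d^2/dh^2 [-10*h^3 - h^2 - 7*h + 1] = -60*h - 2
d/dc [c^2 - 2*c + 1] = 2*c - 2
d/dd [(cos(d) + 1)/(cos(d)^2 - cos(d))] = (-sin(d)^3/cos(d)^2 + 2*tan(d))/(cos(d) - 1)^2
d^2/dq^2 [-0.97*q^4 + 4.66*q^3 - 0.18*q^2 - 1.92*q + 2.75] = -11.64*q^2 + 27.96*q - 0.36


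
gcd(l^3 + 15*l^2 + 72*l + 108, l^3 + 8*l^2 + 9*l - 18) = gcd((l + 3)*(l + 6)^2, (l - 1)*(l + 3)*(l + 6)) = l^2 + 9*l + 18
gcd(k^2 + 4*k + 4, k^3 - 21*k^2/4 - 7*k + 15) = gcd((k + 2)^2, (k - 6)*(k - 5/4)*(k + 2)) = k + 2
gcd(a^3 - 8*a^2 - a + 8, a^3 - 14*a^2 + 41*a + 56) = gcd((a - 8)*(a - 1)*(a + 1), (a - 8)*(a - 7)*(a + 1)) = a^2 - 7*a - 8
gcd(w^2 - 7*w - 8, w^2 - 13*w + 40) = w - 8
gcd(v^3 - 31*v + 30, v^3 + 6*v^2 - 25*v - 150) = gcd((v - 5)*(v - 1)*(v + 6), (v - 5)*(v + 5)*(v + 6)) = v^2 + v - 30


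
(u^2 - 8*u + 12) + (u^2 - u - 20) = 2*u^2 - 9*u - 8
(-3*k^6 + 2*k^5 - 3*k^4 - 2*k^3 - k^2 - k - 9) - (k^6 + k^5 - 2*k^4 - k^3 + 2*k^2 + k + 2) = -4*k^6 + k^5 - k^4 - k^3 - 3*k^2 - 2*k - 11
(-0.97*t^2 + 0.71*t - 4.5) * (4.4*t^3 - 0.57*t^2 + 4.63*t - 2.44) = -4.268*t^5 + 3.6769*t^4 - 24.6958*t^3 + 8.2191*t^2 - 22.5674*t + 10.98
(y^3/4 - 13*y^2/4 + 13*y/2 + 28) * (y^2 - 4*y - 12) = y^5/4 - 17*y^4/4 + 33*y^3/2 + 41*y^2 - 190*y - 336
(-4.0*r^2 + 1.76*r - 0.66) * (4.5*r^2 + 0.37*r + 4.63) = -18.0*r^4 + 6.44*r^3 - 20.8388*r^2 + 7.9046*r - 3.0558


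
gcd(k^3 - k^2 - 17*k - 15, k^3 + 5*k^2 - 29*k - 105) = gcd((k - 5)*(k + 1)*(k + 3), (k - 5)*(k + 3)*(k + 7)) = k^2 - 2*k - 15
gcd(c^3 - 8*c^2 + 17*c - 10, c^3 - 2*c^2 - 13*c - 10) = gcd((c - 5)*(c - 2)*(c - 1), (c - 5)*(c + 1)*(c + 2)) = c - 5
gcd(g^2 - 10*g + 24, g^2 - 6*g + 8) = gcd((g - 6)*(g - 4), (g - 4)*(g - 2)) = g - 4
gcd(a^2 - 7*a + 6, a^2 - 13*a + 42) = a - 6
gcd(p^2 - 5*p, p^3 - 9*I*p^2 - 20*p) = p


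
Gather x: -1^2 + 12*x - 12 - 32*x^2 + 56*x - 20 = -32*x^2 + 68*x - 33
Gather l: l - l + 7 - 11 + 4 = 0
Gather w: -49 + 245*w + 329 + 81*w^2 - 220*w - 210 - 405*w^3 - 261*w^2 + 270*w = -405*w^3 - 180*w^2 + 295*w + 70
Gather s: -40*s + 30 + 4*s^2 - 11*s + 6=4*s^2 - 51*s + 36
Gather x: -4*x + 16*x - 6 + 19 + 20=12*x + 33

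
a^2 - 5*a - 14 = (a - 7)*(a + 2)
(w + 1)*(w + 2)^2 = w^3 + 5*w^2 + 8*w + 4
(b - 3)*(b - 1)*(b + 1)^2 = b^4 - 2*b^3 - 4*b^2 + 2*b + 3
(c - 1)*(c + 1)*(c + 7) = c^3 + 7*c^2 - c - 7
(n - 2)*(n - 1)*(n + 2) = n^3 - n^2 - 4*n + 4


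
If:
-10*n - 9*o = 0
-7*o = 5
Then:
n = 9/14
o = -5/7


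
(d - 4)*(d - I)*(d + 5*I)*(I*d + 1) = I*d^4 - 3*d^3 - 4*I*d^3 + 12*d^2 + 9*I*d^2 + 5*d - 36*I*d - 20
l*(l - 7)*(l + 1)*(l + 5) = l^4 - l^3 - 37*l^2 - 35*l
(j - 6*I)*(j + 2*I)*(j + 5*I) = j^3 + I*j^2 + 32*j + 60*I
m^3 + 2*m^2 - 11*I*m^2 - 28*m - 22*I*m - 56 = (m + 2)*(m - 7*I)*(m - 4*I)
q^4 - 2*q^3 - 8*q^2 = q^2*(q - 4)*(q + 2)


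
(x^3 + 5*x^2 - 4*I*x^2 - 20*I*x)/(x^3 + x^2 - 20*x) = (x - 4*I)/(x - 4)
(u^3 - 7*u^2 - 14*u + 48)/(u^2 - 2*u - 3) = (-u^3 + 7*u^2 + 14*u - 48)/(-u^2 + 2*u + 3)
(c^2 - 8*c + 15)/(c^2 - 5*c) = (c - 3)/c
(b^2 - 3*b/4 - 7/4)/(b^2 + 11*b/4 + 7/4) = (4*b - 7)/(4*b + 7)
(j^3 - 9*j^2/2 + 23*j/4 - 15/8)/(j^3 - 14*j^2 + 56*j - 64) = (8*j^3 - 36*j^2 + 46*j - 15)/(8*(j^3 - 14*j^2 + 56*j - 64))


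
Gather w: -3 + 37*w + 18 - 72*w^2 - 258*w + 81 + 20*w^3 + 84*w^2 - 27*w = 20*w^3 + 12*w^2 - 248*w + 96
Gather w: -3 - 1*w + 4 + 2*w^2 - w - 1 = 2*w^2 - 2*w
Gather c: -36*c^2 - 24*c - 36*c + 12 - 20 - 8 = -36*c^2 - 60*c - 16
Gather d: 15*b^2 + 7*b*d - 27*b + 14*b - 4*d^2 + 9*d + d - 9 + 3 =15*b^2 - 13*b - 4*d^2 + d*(7*b + 10) - 6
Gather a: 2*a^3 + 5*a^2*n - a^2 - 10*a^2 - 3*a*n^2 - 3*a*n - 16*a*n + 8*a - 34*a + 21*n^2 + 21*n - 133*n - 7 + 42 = 2*a^3 + a^2*(5*n - 11) + a*(-3*n^2 - 19*n - 26) + 21*n^2 - 112*n + 35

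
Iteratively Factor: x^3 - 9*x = (x - 3)*(x^2 + 3*x) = (x - 3)*(x + 3)*(x)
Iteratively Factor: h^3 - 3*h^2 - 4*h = (h + 1)*(h^2 - 4*h) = h*(h + 1)*(h - 4)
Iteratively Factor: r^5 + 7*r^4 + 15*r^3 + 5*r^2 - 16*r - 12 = (r + 2)*(r^4 + 5*r^3 + 5*r^2 - 5*r - 6) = (r + 1)*(r + 2)*(r^3 + 4*r^2 + r - 6) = (r + 1)*(r + 2)^2*(r^2 + 2*r - 3) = (r + 1)*(r + 2)^2*(r + 3)*(r - 1)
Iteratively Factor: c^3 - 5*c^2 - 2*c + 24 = (c - 3)*(c^2 - 2*c - 8) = (c - 4)*(c - 3)*(c + 2)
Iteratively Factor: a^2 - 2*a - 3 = (a + 1)*(a - 3)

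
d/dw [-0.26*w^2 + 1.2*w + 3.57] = 1.2 - 0.52*w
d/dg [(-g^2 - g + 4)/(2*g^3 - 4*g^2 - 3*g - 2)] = (2*g^4 + 4*g^3 - 25*g^2 + 36*g + 14)/(4*g^6 - 16*g^5 + 4*g^4 + 16*g^3 + 25*g^2 + 12*g + 4)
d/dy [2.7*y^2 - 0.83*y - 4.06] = 5.4*y - 0.83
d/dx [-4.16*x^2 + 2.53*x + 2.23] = 2.53 - 8.32*x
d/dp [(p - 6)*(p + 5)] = 2*p - 1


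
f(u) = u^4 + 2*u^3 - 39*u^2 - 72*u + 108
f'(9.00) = 2628.00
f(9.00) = 4320.00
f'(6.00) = 540.00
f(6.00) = 0.00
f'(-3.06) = 108.25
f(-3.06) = -6.49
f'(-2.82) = 105.97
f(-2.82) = 19.29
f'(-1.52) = 46.38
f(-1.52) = 125.65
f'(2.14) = -172.24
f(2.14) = -184.11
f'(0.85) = -131.51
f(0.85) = 20.37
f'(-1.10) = 15.74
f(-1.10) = 138.81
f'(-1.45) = 41.52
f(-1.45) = 128.73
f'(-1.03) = 10.33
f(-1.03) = 139.72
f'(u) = 4*u^3 + 6*u^2 - 78*u - 72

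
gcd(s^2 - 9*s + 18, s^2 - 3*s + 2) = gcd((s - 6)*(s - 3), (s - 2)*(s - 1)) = 1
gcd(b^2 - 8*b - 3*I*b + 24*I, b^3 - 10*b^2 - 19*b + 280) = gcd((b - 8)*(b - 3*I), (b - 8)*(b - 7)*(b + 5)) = b - 8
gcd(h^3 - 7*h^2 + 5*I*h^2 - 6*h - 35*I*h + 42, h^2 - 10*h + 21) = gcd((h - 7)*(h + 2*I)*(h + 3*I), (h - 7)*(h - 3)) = h - 7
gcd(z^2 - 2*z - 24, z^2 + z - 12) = z + 4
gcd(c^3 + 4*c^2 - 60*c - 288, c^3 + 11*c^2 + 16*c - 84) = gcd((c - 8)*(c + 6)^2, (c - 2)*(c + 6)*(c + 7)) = c + 6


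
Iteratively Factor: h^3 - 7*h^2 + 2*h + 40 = (h + 2)*(h^2 - 9*h + 20) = (h - 4)*(h + 2)*(h - 5)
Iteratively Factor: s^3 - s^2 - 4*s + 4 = (s - 1)*(s^2 - 4) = (s - 2)*(s - 1)*(s + 2)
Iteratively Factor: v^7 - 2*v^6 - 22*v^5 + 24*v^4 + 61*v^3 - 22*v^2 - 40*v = (v + 4)*(v^6 - 6*v^5 + 2*v^4 + 16*v^3 - 3*v^2 - 10*v) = (v - 5)*(v + 4)*(v^5 - v^4 - 3*v^3 + v^2 + 2*v) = (v - 5)*(v - 2)*(v + 4)*(v^4 + v^3 - v^2 - v) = (v - 5)*(v - 2)*(v + 1)*(v + 4)*(v^3 - v) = v*(v - 5)*(v - 2)*(v + 1)*(v + 4)*(v^2 - 1) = v*(v - 5)*(v - 2)*(v + 1)^2*(v + 4)*(v - 1)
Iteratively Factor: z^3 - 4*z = (z + 2)*(z^2 - 2*z) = (z - 2)*(z + 2)*(z)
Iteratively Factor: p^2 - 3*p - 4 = (p - 4)*(p + 1)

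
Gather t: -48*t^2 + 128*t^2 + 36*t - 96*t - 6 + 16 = 80*t^2 - 60*t + 10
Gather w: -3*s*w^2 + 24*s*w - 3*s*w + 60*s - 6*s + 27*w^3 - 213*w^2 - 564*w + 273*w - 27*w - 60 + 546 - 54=54*s + 27*w^3 + w^2*(-3*s - 213) + w*(21*s - 318) + 432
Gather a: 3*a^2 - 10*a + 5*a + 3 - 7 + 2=3*a^2 - 5*a - 2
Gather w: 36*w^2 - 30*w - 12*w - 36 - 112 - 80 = 36*w^2 - 42*w - 228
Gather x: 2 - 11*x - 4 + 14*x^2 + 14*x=14*x^2 + 3*x - 2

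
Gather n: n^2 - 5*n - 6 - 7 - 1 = n^2 - 5*n - 14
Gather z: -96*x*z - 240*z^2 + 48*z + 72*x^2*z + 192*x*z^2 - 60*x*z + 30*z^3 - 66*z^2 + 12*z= 30*z^3 + z^2*(192*x - 306) + z*(72*x^2 - 156*x + 60)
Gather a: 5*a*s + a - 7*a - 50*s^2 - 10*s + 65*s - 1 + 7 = a*(5*s - 6) - 50*s^2 + 55*s + 6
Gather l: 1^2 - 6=-5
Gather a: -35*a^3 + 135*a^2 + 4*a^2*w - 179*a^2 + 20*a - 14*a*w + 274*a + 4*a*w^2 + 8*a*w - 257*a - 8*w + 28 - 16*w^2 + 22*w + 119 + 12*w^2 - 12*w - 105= -35*a^3 + a^2*(4*w - 44) + a*(4*w^2 - 6*w + 37) - 4*w^2 + 2*w + 42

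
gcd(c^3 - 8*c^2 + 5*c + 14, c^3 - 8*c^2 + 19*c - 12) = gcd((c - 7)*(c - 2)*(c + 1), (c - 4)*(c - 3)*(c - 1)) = 1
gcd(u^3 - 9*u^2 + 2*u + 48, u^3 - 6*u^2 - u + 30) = u^2 - u - 6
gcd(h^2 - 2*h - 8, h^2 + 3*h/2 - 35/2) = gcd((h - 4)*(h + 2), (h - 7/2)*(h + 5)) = 1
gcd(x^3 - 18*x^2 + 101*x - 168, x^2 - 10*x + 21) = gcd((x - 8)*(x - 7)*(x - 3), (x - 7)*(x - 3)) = x^2 - 10*x + 21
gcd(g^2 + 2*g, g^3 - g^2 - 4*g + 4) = g + 2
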